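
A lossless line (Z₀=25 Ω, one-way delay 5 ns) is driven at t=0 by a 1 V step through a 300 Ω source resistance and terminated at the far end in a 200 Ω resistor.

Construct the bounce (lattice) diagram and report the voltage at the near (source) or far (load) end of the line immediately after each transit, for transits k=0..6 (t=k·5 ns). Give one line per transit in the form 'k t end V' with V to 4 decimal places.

0 0 source 0.0769
1 5 load 0.1368
2 10 source 0.1874
3 15 load 0.2268
4 20 source 0.2601
5 25 load 0.2860
6 30 source 0.3079

Γ_L=0.777778, Γ_S=0.846154; launch V₁=1·25/325=0.076923
k=0 src: V=0.0769
k=1 load: inc=0.076923, refl=0.076923·0.777778=0.0598; V=0.000000+0.076923+0.059829=0.1368
k=2 src: inc=0.059829, refl=0.059829·0.846154=0.0506; V=0.076923+0.059829+0.050625=0.1874
k=3 load: inc=0.050625, refl=0.050625·0.777778=0.0394; V=0.136752+0.050625+0.039375=0.2268
k=4 src: inc=0.039375, refl=0.039375·0.846154=0.0333; V=0.187377+0.039375+0.033317=0.2601
k=5 load: inc=0.033317, refl=0.033317·0.777778=0.0259; V=0.226751+0.033317+0.025913=0.2860
k=6 src: inc=0.025913, refl=0.025913·0.846154=0.0219; V=0.260068+0.025913+0.021927=0.3079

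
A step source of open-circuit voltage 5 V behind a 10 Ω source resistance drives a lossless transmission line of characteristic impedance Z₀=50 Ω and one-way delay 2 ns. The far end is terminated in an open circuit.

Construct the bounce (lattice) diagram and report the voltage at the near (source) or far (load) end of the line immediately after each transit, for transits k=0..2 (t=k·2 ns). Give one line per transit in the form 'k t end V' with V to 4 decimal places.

Γ_L=1.000000, Γ_S=-0.666667; launch V₁=5·50/60=4.166667
k=0 src: V=4.1667
k=1 load: inc=4.166667, refl=4.166667·1.000000=4.1667; V=0.000000+4.166667+4.166667=8.3333
k=2 src: inc=4.166667, refl=4.166667·-0.666667=-2.7778; V=4.166667+4.166667+-2.777778=5.5556

0 0 source 4.1667
1 2 load 8.3333
2 4 source 5.5556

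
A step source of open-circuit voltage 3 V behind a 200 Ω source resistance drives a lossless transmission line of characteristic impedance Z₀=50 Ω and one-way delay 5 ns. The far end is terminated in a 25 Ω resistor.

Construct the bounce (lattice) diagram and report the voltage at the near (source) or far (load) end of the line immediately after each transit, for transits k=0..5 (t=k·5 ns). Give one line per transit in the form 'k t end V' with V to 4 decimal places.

Γ_L=-0.333333, Γ_S=0.600000; launch V₁=3·50/250=0.600000
k=0 src: V=0.6000
k=1 load: inc=0.600000, refl=0.600000·-0.333333=-0.2000; V=0.000000+0.600000+-0.200000=0.4000
k=2 src: inc=-0.200000, refl=-0.200000·0.600000=-0.1200; V=0.600000+-0.200000+-0.120000=0.2800
k=3 load: inc=-0.120000, refl=-0.120000·-0.333333=0.0400; V=0.400000+-0.120000+0.040000=0.3200
k=4 src: inc=0.040000, refl=0.040000·0.600000=0.0240; V=0.280000+0.040000+0.024000=0.3440
k=5 load: inc=0.024000, refl=0.024000·-0.333333=-0.0080; V=0.320000+0.024000+-0.008000=0.3360

0 0 source 0.6000
1 5 load 0.4000
2 10 source 0.2800
3 15 load 0.3200
4 20 source 0.3440
5 25 load 0.3360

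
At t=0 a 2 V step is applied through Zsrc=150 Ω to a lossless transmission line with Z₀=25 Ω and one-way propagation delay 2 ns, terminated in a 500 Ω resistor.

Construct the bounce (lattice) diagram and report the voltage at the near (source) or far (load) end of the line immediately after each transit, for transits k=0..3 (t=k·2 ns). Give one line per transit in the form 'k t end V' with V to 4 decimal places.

0 0 source 0.2857
1 2 load 0.5442
2 4 source 0.7289
3 6 load 0.8959

Γ_L=0.904762, Γ_S=0.714286; launch V₁=2·25/175=0.285714
k=0 src: V=0.2857
k=1 load: inc=0.285714, refl=0.285714·0.904762=0.2585; V=0.000000+0.285714+0.258503=0.5442
k=2 src: inc=0.258503, refl=0.258503·0.714286=0.1846; V=0.285714+0.258503+0.184645=0.7289
k=3 load: inc=0.184645, refl=0.184645·0.904762=0.1671; V=0.544218+0.184645+0.167060=0.8959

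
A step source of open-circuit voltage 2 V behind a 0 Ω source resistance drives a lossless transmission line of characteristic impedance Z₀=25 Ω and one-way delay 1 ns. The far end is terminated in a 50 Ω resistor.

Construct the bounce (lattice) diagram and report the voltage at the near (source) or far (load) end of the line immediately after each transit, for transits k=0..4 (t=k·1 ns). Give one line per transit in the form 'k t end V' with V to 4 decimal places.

0 0 source 2.0000
1 1 load 2.6667
2 2 source 2.0000
3 3 load 1.7778
4 4 source 2.0000

Γ_L=0.333333, Γ_S=-1.000000; launch V₁=2·25/25=2.000000
k=0 src: V=2.0000
k=1 load: inc=2.000000, refl=2.000000·0.333333=0.6667; V=0.000000+2.000000+0.666667=2.6667
k=2 src: inc=0.666667, refl=0.666667·-1.000000=-0.6667; V=2.000000+0.666667+-0.666667=2.0000
k=3 load: inc=-0.666667, refl=-0.666667·0.333333=-0.2222; V=2.666667+-0.666667+-0.222222=1.7778
k=4 src: inc=-0.222222, refl=-0.222222·-1.000000=0.2222; V=2.000000+-0.222222+0.222222=2.0000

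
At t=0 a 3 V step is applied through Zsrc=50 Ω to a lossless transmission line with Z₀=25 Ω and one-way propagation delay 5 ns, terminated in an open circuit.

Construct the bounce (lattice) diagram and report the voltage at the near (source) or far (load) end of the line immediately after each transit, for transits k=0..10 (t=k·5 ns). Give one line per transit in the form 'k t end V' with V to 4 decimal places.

Γ_L=1.000000, Γ_S=0.333333; launch V₁=3·25/75=1.000000
k=0 src: V=1.0000
k=1 load: inc=1.000000, refl=1.000000·1.000000=1.0000; V=0.000000+1.000000+1.000000=2.0000
k=2 src: inc=1.000000, refl=1.000000·0.333333=0.3333; V=1.000000+1.000000+0.333333=2.3333
k=3 load: inc=0.333333, refl=0.333333·1.000000=0.3333; V=2.000000+0.333333+0.333333=2.6667
k=4 src: inc=0.333333, refl=0.333333·0.333333=0.1111; V=2.333333+0.333333+0.111111=2.7778
k=5 load: inc=0.111111, refl=0.111111·1.000000=0.1111; V=2.666667+0.111111+0.111111=2.8889
k=6 src: inc=0.111111, refl=0.111111·0.333333=0.0370; V=2.777778+0.111111+0.037037=2.9259
k=7 load: inc=0.037037, refl=0.037037·1.000000=0.0370; V=2.888889+0.037037+0.037037=2.9630
k=8 src: inc=0.037037, refl=0.037037·0.333333=0.0123; V=2.925926+0.037037+0.012346=2.9753
k=9 load: inc=0.012346, refl=0.012346·1.000000=0.0123; V=2.962963+0.012346+0.012346=2.9877
k=10 src: inc=0.012346, refl=0.012346·0.333333=0.0041; V=2.975309+0.012346+0.004115=2.9918

0 0 source 1.0000
1 5 load 2.0000
2 10 source 2.3333
3 15 load 2.6667
4 20 source 2.7778
5 25 load 2.8889
6 30 source 2.9259
7 35 load 2.9630
8 40 source 2.9753
9 45 load 2.9877
10 50 source 2.9918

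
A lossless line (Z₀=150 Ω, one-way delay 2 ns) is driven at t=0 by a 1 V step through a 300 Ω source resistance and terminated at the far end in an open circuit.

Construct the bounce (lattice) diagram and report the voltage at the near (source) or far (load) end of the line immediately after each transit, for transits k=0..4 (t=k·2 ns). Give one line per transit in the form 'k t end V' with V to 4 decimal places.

0 0 source 0.3333
1 2 load 0.6667
2 4 source 0.7778
3 6 load 0.8889
4 8 source 0.9259

Γ_L=1.000000, Γ_S=0.333333; launch V₁=1·150/450=0.333333
k=0 src: V=0.3333
k=1 load: inc=0.333333, refl=0.333333·1.000000=0.3333; V=0.000000+0.333333+0.333333=0.6667
k=2 src: inc=0.333333, refl=0.333333·0.333333=0.1111; V=0.333333+0.333333+0.111111=0.7778
k=3 load: inc=0.111111, refl=0.111111·1.000000=0.1111; V=0.666667+0.111111+0.111111=0.8889
k=4 src: inc=0.111111, refl=0.111111·0.333333=0.0370; V=0.777778+0.111111+0.037037=0.9259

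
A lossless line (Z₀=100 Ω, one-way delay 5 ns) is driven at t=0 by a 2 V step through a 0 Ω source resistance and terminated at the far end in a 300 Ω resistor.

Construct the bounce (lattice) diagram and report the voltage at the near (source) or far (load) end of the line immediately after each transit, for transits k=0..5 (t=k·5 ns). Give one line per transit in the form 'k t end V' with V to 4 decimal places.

Γ_L=0.500000, Γ_S=-1.000000; launch V₁=2·100/100=2.000000
k=0 src: V=2.0000
k=1 load: inc=2.000000, refl=2.000000·0.500000=1.0000; V=0.000000+2.000000+1.000000=3.0000
k=2 src: inc=1.000000, refl=1.000000·-1.000000=-1.0000; V=2.000000+1.000000+-1.000000=2.0000
k=3 load: inc=-1.000000, refl=-1.000000·0.500000=-0.5000; V=3.000000+-1.000000+-0.500000=1.5000
k=4 src: inc=-0.500000, refl=-0.500000·-1.000000=0.5000; V=2.000000+-0.500000+0.500000=2.0000
k=5 load: inc=0.500000, refl=0.500000·0.500000=0.2500; V=1.500000+0.500000+0.250000=2.2500

0 0 source 2.0000
1 5 load 3.0000
2 10 source 2.0000
3 15 load 1.5000
4 20 source 2.0000
5 25 load 2.2500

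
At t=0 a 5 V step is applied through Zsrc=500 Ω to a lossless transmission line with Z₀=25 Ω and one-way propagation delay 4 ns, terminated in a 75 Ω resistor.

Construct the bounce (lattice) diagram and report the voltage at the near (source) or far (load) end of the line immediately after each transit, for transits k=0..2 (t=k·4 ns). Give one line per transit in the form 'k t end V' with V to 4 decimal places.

0 0 source 0.2381
1 4 load 0.3571
2 8 source 0.4649

Γ_L=0.500000, Γ_S=0.904762; launch V₁=5·25/525=0.238095
k=0 src: V=0.2381
k=1 load: inc=0.238095, refl=0.238095·0.500000=0.1190; V=0.000000+0.238095+0.119048=0.3571
k=2 src: inc=0.119048, refl=0.119048·0.904762=0.1077; V=0.238095+0.119048+0.107710=0.4649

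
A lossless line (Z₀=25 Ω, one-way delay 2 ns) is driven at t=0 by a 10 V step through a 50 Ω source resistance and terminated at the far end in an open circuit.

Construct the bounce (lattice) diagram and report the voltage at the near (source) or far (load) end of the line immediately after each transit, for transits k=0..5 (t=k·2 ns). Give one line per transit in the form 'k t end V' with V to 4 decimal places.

0 0 source 3.3333
1 2 load 6.6667
2 4 source 7.7778
3 6 load 8.8889
4 8 source 9.2593
5 10 load 9.6296

Γ_L=1.000000, Γ_S=0.333333; launch V₁=10·25/75=3.333333
k=0 src: V=3.3333
k=1 load: inc=3.333333, refl=3.333333·1.000000=3.3333; V=0.000000+3.333333+3.333333=6.6667
k=2 src: inc=3.333333, refl=3.333333·0.333333=1.1111; V=3.333333+3.333333+1.111111=7.7778
k=3 load: inc=1.111111, refl=1.111111·1.000000=1.1111; V=6.666667+1.111111+1.111111=8.8889
k=4 src: inc=1.111111, refl=1.111111·0.333333=0.3704; V=7.777778+1.111111+0.370370=9.2593
k=5 load: inc=0.370370, refl=0.370370·1.000000=0.3704; V=8.888889+0.370370+0.370370=9.6296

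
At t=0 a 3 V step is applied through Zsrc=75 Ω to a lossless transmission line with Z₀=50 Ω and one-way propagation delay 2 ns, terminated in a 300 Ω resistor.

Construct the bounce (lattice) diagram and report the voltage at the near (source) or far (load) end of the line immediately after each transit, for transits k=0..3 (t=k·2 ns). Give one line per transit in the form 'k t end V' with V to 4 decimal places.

Γ_L=0.714286, Γ_S=0.200000; launch V₁=3·50/125=1.200000
k=0 src: V=1.2000
k=1 load: inc=1.200000, refl=1.200000·0.714286=0.8571; V=0.000000+1.200000+0.857143=2.0571
k=2 src: inc=0.857143, refl=0.857143·0.200000=0.1714; V=1.200000+0.857143+0.171429=2.2286
k=3 load: inc=0.171429, refl=0.171429·0.714286=0.1224; V=2.057143+0.171429+0.122449=2.3510

0 0 source 1.2000
1 2 load 2.0571
2 4 source 2.2286
3 6 load 2.3510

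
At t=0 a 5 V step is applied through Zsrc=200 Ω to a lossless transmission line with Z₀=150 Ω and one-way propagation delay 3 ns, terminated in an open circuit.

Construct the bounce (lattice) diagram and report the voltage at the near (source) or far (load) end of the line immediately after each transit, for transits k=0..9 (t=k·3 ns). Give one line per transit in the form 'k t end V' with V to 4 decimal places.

Γ_L=1.000000, Γ_S=0.142857; launch V₁=5·150/350=2.142857
k=0 src: V=2.1429
k=1 load: inc=2.142857, refl=2.142857·1.000000=2.1429; V=0.000000+2.142857+2.142857=4.2857
k=2 src: inc=2.142857, refl=2.142857·0.142857=0.3061; V=2.142857+2.142857+0.306122=4.5918
k=3 load: inc=0.306122, refl=0.306122·1.000000=0.3061; V=4.285714+0.306122+0.306122=4.8980
k=4 src: inc=0.306122, refl=0.306122·0.142857=0.0437; V=4.591837+0.306122+0.043732=4.9417
k=5 load: inc=0.043732, refl=0.043732·1.000000=0.0437; V=4.897959+0.043732+0.043732=4.9854
k=6 src: inc=0.043732, refl=0.043732·0.142857=0.0062; V=4.941691+0.043732+0.006247=4.9917
k=7 load: inc=0.006247, refl=0.006247·1.000000=0.0062; V=4.985423+0.006247+0.006247=4.9979
k=8 src: inc=0.006247, refl=0.006247·0.142857=0.0009; V=4.991670+0.006247+0.000892=4.9988
k=9 load: inc=0.000892, refl=0.000892·1.000000=0.0009; V=4.997918+0.000892+0.000892=4.9997

0 0 source 2.1429
1 3 load 4.2857
2 6 source 4.5918
3 9 load 4.8980
4 12 source 4.9417
5 15 load 4.9854
6 18 source 4.9917
7 21 load 4.9979
8 24 source 4.9988
9 27 load 4.9997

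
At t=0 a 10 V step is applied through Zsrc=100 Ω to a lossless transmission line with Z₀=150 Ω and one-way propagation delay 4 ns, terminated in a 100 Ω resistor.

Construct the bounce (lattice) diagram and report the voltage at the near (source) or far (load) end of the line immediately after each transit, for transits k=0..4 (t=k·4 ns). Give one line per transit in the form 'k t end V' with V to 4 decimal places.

0 0 source 6.0000
1 4 load 4.8000
2 8 source 5.0400
3 12 load 4.9920
4 16 source 5.0016

Γ_L=-0.200000, Γ_S=-0.200000; launch V₁=10·150/250=6.000000
k=0 src: V=6.0000
k=1 load: inc=6.000000, refl=6.000000·-0.200000=-1.2000; V=0.000000+6.000000+-1.200000=4.8000
k=2 src: inc=-1.200000, refl=-1.200000·-0.200000=0.2400; V=6.000000+-1.200000+0.240000=5.0400
k=3 load: inc=0.240000, refl=0.240000·-0.200000=-0.0480; V=4.800000+0.240000+-0.048000=4.9920
k=4 src: inc=-0.048000, refl=-0.048000·-0.200000=0.0096; V=5.040000+-0.048000+0.009600=5.0016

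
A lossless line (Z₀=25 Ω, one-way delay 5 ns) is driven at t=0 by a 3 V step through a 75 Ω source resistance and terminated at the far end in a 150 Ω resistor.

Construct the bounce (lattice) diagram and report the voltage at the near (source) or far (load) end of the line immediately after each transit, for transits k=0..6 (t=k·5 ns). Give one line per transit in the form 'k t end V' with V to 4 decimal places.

Γ_L=0.714286, Γ_S=0.500000; launch V₁=3·25/100=0.750000
k=0 src: V=0.7500
k=1 load: inc=0.750000, refl=0.750000·0.714286=0.5357; V=0.000000+0.750000+0.535714=1.2857
k=2 src: inc=0.535714, refl=0.535714·0.500000=0.2679; V=0.750000+0.535714+0.267857=1.5536
k=3 load: inc=0.267857, refl=0.267857·0.714286=0.1913; V=1.285714+0.267857+0.191327=1.7449
k=4 src: inc=0.191327, refl=0.191327·0.500000=0.0957; V=1.553571+0.191327+0.095663=1.8406
k=5 load: inc=0.095663, refl=0.095663·0.714286=0.0683; V=1.744898+0.095663+0.068331=1.9089
k=6 src: inc=0.068331, refl=0.068331·0.500000=0.0342; V=1.840561+0.068331+0.034165=1.9431

0 0 source 0.7500
1 5 load 1.2857
2 10 source 1.5536
3 15 load 1.7449
4 20 source 1.8406
5 25 load 1.9089
6 30 source 1.9431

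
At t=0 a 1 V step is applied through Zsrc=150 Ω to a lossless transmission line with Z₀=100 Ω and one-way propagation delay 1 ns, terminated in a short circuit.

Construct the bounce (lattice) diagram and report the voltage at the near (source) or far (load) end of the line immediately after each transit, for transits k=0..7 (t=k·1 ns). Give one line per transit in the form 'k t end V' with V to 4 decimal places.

Γ_L=-1.000000, Γ_S=0.200000; launch V₁=1·100/250=0.400000
k=0 src: V=0.4000
k=1 load: inc=0.400000, refl=0.400000·-1.000000=-0.4000; V=0.000000+0.400000+-0.400000=0.0000
k=2 src: inc=-0.400000, refl=-0.400000·0.200000=-0.0800; V=0.400000+-0.400000+-0.080000=-0.0800
k=3 load: inc=-0.080000, refl=-0.080000·-1.000000=0.0800; V=0.000000+-0.080000+0.080000=0.0000
k=4 src: inc=0.080000, refl=0.080000·0.200000=0.0160; V=-0.080000+0.080000+0.016000=0.0160
k=5 load: inc=0.016000, refl=0.016000·-1.000000=-0.0160; V=0.000000+0.016000+-0.016000=0.0000
k=6 src: inc=-0.016000, refl=-0.016000·0.200000=-0.0032; V=0.016000+-0.016000+-0.003200=-0.0032
k=7 load: inc=-0.003200, refl=-0.003200·-1.000000=0.0032; V=0.000000+-0.003200+0.003200=0.0000

0 0 source 0.4000
1 1 load 0.0000
2 2 source -0.0800
3 3 load 0.0000
4 4 source 0.0160
5 5 load 0.0000
6 6 source -0.0032
7 7 load 0.0000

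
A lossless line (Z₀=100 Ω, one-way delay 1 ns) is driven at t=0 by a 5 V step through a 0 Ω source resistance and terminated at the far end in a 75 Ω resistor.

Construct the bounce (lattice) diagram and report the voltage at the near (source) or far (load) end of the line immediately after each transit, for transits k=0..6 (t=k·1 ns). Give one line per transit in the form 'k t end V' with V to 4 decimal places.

0 0 source 5.0000
1 1 load 4.2857
2 2 source 5.0000
3 3 load 4.8980
4 4 source 5.0000
5 5 load 4.9854
6 6 source 5.0000

Γ_L=-0.142857, Γ_S=-1.000000; launch V₁=5·100/100=5.000000
k=0 src: V=5.0000
k=1 load: inc=5.000000, refl=5.000000·-0.142857=-0.7143; V=0.000000+5.000000+-0.714286=4.2857
k=2 src: inc=-0.714286, refl=-0.714286·-1.000000=0.7143; V=5.000000+-0.714286+0.714286=5.0000
k=3 load: inc=0.714286, refl=0.714286·-0.142857=-0.1020; V=4.285714+0.714286+-0.102041=4.8980
k=4 src: inc=-0.102041, refl=-0.102041·-1.000000=0.1020; V=5.000000+-0.102041+0.102041=5.0000
k=5 load: inc=0.102041, refl=0.102041·-0.142857=-0.0146; V=4.897959+0.102041+-0.014577=4.9854
k=6 src: inc=-0.014577, refl=-0.014577·-1.000000=0.0146; V=5.000000+-0.014577+0.014577=5.0000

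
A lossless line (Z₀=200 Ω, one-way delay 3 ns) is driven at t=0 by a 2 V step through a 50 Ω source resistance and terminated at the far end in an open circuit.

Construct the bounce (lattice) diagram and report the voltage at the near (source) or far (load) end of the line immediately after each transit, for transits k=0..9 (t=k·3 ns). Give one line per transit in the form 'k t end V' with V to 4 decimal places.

Γ_L=1.000000, Γ_S=-0.600000; launch V₁=2·200/250=1.600000
k=0 src: V=1.6000
k=1 load: inc=1.600000, refl=1.600000·1.000000=1.6000; V=0.000000+1.600000+1.600000=3.2000
k=2 src: inc=1.600000, refl=1.600000·-0.600000=-0.9600; V=1.600000+1.600000+-0.960000=2.2400
k=3 load: inc=-0.960000, refl=-0.960000·1.000000=-0.9600; V=3.200000+-0.960000+-0.960000=1.2800
k=4 src: inc=-0.960000, refl=-0.960000·-0.600000=0.5760; V=2.240000+-0.960000+0.576000=1.8560
k=5 load: inc=0.576000, refl=0.576000·1.000000=0.5760; V=1.280000+0.576000+0.576000=2.4320
k=6 src: inc=0.576000, refl=0.576000·-0.600000=-0.3456; V=1.856000+0.576000+-0.345600=2.0864
k=7 load: inc=-0.345600, refl=-0.345600·1.000000=-0.3456; V=2.432000+-0.345600+-0.345600=1.7408
k=8 src: inc=-0.345600, refl=-0.345600·-0.600000=0.2074; V=2.086400+-0.345600+0.207360=1.9482
k=9 load: inc=0.207360, refl=0.207360·1.000000=0.2074; V=1.740800+0.207360+0.207360=2.1555

0 0 source 1.6000
1 3 load 3.2000
2 6 source 2.2400
3 9 load 1.2800
4 12 source 1.8560
5 15 load 2.4320
6 18 source 2.0864
7 21 load 1.7408
8 24 source 1.9482
9 27 load 2.1555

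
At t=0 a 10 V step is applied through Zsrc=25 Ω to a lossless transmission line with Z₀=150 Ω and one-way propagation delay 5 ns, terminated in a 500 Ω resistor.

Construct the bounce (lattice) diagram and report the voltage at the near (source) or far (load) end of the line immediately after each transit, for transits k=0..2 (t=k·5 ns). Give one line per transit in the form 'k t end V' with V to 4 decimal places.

Γ_L=0.538462, Γ_S=-0.714286; launch V₁=10·150/175=8.571429
k=0 src: V=8.5714
k=1 load: inc=8.571429, refl=8.571429·0.538462=4.6154; V=0.000000+8.571429+4.615385=13.1868
k=2 src: inc=4.615385, refl=4.615385·-0.714286=-3.2967; V=8.571429+4.615385+-3.296703=9.8901

0 0 source 8.5714
1 5 load 13.1868
2 10 source 9.8901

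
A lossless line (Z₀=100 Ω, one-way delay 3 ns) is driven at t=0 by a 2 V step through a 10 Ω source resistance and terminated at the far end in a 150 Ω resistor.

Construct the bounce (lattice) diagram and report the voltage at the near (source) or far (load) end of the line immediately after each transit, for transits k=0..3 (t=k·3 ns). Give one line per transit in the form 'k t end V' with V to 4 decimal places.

Γ_L=0.200000, Γ_S=-0.818182; launch V₁=2·100/110=1.818182
k=0 src: V=1.8182
k=1 load: inc=1.818182, refl=1.818182·0.200000=0.3636; V=0.000000+1.818182+0.363636=2.1818
k=2 src: inc=0.363636, refl=0.363636·-0.818182=-0.2975; V=1.818182+0.363636+-0.297521=1.8843
k=3 load: inc=-0.297521, refl=-0.297521·0.200000=-0.0595; V=2.181818+-0.297521+-0.059504=1.8248

0 0 source 1.8182
1 3 load 2.1818
2 6 source 1.8843
3 9 load 1.8248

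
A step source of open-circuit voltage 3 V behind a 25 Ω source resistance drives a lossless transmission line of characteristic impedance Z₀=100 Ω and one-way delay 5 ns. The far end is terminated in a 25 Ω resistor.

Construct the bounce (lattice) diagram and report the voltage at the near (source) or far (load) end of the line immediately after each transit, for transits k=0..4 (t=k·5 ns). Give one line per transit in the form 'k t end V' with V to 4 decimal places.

0 0 source 2.4000
1 5 load 0.9600
2 10 source 1.8240
3 15 load 1.3056
4 20 source 1.6166

Γ_L=-0.600000, Γ_S=-0.600000; launch V₁=3·100/125=2.400000
k=0 src: V=2.4000
k=1 load: inc=2.400000, refl=2.400000·-0.600000=-1.4400; V=0.000000+2.400000+-1.440000=0.9600
k=2 src: inc=-1.440000, refl=-1.440000·-0.600000=0.8640; V=2.400000+-1.440000+0.864000=1.8240
k=3 load: inc=0.864000, refl=0.864000·-0.600000=-0.5184; V=0.960000+0.864000+-0.518400=1.3056
k=4 src: inc=-0.518400, refl=-0.518400·-0.600000=0.3110; V=1.824000+-0.518400+0.311040=1.6166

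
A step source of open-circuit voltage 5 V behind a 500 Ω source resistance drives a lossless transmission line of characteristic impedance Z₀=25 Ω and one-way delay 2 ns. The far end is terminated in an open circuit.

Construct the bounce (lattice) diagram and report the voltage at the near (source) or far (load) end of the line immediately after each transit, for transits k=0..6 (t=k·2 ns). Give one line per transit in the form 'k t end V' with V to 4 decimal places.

0 0 source 0.2381
1 2 load 0.4762
2 4 source 0.6916
3 6 load 0.9070
4 8 source 1.1019
5 10 load 1.2968
6 12 source 1.4732

Γ_L=1.000000, Γ_S=0.904762; launch V₁=5·25/525=0.238095
k=0 src: V=0.2381
k=1 load: inc=0.238095, refl=0.238095·1.000000=0.2381; V=0.000000+0.238095+0.238095=0.4762
k=2 src: inc=0.238095, refl=0.238095·0.904762=0.2154; V=0.238095+0.238095+0.215420=0.6916
k=3 load: inc=0.215420, refl=0.215420·1.000000=0.2154; V=0.476190+0.215420+0.215420=0.9070
k=4 src: inc=0.215420, refl=0.215420·0.904762=0.1949; V=0.691610+0.215420+0.194903=1.1019
k=5 load: inc=0.194903, refl=0.194903·1.000000=0.1949; V=0.907029+0.194903+0.194903=1.2968
k=6 src: inc=0.194903, refl=0.194903·0.904762=0.1763; V=1.101933+0.194903+0.176341=1.4732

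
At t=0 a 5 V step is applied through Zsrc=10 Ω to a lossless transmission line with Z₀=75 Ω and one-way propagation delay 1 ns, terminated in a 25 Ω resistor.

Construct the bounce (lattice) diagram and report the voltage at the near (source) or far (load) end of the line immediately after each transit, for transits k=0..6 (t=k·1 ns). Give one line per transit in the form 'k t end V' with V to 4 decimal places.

Γ_L=-0.500000, Γ_S=-0.764706; launch V₁=5·75/85=4.411765
k=0 src: V=4.4118
k=1 load: inc=4.411765, refl=4.411765·-0.500000=-2.2059; V=0.000000+4.411765+-2.205882=2.2059
k=2 src: inc=-2.205882, refl=-2.205882·-0.764706=1.6869; V=4.411765+-2.205882+1.686851=3.8927
k=3 load: inc=1.686851, refl=1.686851·-0.500000=-0.8434; V=2.205882+1.686851+-0.843426=3.0493
k=4 src: inc=-0.843426, refl=-0.843426·-0.764706=0.6450; V=3.892734+-0.843426+0.644973=3.6943
k=5 load: inc=0.644973, refl=0.644973·-0.500000=-0.3225; V=3.049308+0.644973+-0.322486=3.3718
k=6 src: inc=-0.322486, refl=-0.322486·-0.764706=0.2466; V=3.694280+-0.322486+0.246607=3.6184

0 0 source 4.4118
1 1 load 2.2059
2 2 source 3.8927
3 3 load 3.0493
4 4 source 3.6943
5 5 load 3.3718
6 6 source 3.6184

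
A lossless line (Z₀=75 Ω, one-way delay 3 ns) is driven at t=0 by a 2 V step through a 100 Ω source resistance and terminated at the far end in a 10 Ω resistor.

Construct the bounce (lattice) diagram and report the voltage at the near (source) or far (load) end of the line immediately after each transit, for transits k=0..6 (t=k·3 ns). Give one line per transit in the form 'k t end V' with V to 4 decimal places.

Γ_L=-0.764706, Γ_S=0.142857; launch V₁=2·75/175=0.857143
k=0 src: V=0.8571
k=1 load: inc=0.857143, refl=0.857143·-0.764706=-0.6555; V=0.000000+0.857143+-0.655462=0.2017
k=2 src: inc=-0.655462, refl=-0.655462·0.142857=-0.0936; V=0.857143+-0.655462+-0.093637=0.1080
k=3 load: inc=-0.093637, refl=-0.093637·-0.764706=0.0716; V=0.201681+-0.093637+0.071605=0.1796
k=4 src: inc=0.071605, refl=0.071605·0.142857=0.0102; V=0.108043+0.071605+0.010229=0.1899
k=5 load: inc=0.010229, refl=0.010229·-0.764706=-0.0078; V=0.179648+0.010229+-0.007822=0.1821
k=6 src: inc=-0.007822, refl=-0.007822·0.142857=-0.0011; V=0.189878+-0.007822+-0.001117=0.1809

0 0 source 0.8571
1 3 load 0.2017
2 6 source 0.1080
3 9 load 0.1796
4 12 source 0.1899
5 15 load 0.1821
6 18 source 0.1809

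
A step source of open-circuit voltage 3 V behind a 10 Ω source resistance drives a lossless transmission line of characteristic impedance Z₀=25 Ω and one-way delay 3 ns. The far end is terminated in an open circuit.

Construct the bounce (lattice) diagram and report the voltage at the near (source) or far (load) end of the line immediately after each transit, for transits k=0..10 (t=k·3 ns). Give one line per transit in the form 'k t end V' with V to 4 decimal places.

0 0 source 2.1429
1 3 load 4.2857
2 6 source 3.3673
3 9 load 2.4490
4 12 source 2.8426
5 15 load 3.2362
6 18 source 3.0675
7 21 load 2.8988
8 24 source 2.9711
9 27 load 3.0434
10 30 source 3.0124

Γ_L=1.000000, Γ_S=-0.428571; launch V₁=3·25/35=2.142857
k=0 src: V=2.1429
k=1 load: inc=2.142857, refl=2.142857·1.000000=2.1429; V=0.000000+2.142857+2.142857=4.2857
k=2 src: inc=2.142857, refl=2.142857·-0.428571=-0.9184; V=2.142857+2.142857+-0.918367=3.3673
k=3 load: inc=-0.918367, refl=-0.918367·1.000000=-0.9184; V=4.285714+-0.918367+-0.918367=2.4490
k=4 src: inc=-0.918367, refl=-0.918367·-0.428571=0.3936; V=3.367347+-0.918367+0.393586=2.8426
k=5 load: inc=0.393586, refl=0.393586·1.000000=0.3936; V=2.448980+0.393586+0.393586=3.2362
k=6 src: inc=0.393586, refl=0.393586·-0.428571=-0.1687; V=2.842566+0.393586+-0.168680=3.0675
k=7 load: inc=-0.168680, refl=-0.168680·1.000000=-0.1687; V=3.236152+-0.168680+-0.168680=2.8988
k=8 src: inc=-0.168680, refl=-0.168680·-0.428571=0.0723; V=3.067472+-0.168680+0.072291=2.9711
k=9 load: inc=0.072291, refl=0.072291·1.000000=0.0723; V=2.898792+0.072291+0.072291=3.0434
k=10 src: inc=0.072291, refl=0.072291·-0.428571=-0.0310; V=2.971083+0.072291+-0.030982=3.0124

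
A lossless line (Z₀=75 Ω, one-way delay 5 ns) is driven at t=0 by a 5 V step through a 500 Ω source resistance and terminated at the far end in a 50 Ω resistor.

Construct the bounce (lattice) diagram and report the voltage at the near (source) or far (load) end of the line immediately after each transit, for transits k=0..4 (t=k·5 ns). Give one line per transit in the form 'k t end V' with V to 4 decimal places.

Γ_L=-0.200000, Γ_S=0.739130; launch V₁=5·75/575=0.652174
k=0 src: V=0.6522
k=1 load: inc=0.652174, refl=0.652174·-0.200000=-0.1304; V=0.000000+0.652174+-0.130435=0.5217
k=2 src: inc=-0.130435, refl=-0.130435·0.739130=-0.0964; V=0.652174+-0.130435+-0.096408=0.4253
k=3 load: inc=-0.096408, refl=-0.096408·-0.200000=0.0193; V=0.521739+-0.096408+0.019282=0.4446
k=4 src: inc=0.019282, refl=0.019282·0.739130=0.0143; V=0.425331+0.019282+0.014252=0.4589

0 0 source 0.6522
1 5 load 0.5217
2 10 source 0.4253
3 15 load 0.4446
4 20 source 0.4589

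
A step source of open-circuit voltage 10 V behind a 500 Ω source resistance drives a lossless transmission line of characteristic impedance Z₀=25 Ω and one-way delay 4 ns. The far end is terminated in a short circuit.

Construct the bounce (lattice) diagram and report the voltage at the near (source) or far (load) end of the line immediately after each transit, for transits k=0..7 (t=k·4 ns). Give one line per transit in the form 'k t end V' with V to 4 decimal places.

Γ_L=-1.000000, Γ_S=0.904762; launch V₁=10·25/525=0.476190
k=0 src: V=0.4762
k=1 load: inc=0.476190, refl=0.476190·-1.000000=-0.4762; V=0.000000+0.476190+-0.476190=0.0000
k=2 src: inc=-0.476190, refl=-0.476190·0.904762=-0.4308; V=0.476190+-0.476190+-0.430839=-0.4308
k=3 load: inc=-0.430839, refl=-0.430839·-1.000000=0.4308; V=0.000000+-0.430839+0.430839=0.0000
k=4 src: inc=0.430839, refl=0.430839·0.904762=0.3898; V=-0.430839+0.430839+0.389807=0.3898
k=5 load: inc=0.389807, refl=0.389807·-1.000000=-0.3898; V=0.000000+0.389807+-0.389807=0.0000
k=6 src: inc=-0.389807, refl=-0.389807·0.904762=-0.3527; V=0.389807+-0.389807+-0.352682=-0.3527
k=7 load: inc=-0.352682, refl=-0.352682·-1.000000=0.3527; V=0.000000+-0.352682+0.352682=0.0000

0 0 source 0.4762
1 4 load 0.0000
2 8 source -0.4308
3 12 load 0.0000
4 16 source 0.3898
5 20 load 0.0000
6 24 source -0.3527
7 28 load 0.0000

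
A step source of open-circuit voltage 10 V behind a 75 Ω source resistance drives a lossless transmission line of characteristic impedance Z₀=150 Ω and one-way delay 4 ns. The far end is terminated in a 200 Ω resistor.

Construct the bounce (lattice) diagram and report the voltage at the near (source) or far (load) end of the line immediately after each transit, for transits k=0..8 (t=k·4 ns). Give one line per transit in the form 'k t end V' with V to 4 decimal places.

Γ_L=0.142857, Γ_S=-0.333333; launch V₁=10·150/225=6.666667
k=0 src: V=6.6667
k=1 load: inc=6.666667, refl=6.666667·0.142857=0.9524; V=0.000000+6.666667+0.952381=7.6190
k=2 src: inc=0.952381, refl=0.952381·-0.333333=-0.3175; V=6.666667+0.952381+-0.317460=7.3016
k=3 load: inc=-0.317460, refl=-0.317460·0.142857=-0.0454; V=7.619048+-0.317460+-0.045351=7.2562
k=4 src: inc=-0.045351, refl=-0.045351·-0.333333=0.0151; V=7.301587+-0.045351+0.015117=7.2714
k=5 load: inc=0.015117, refl=0.015117·0.142857=0.0022; V=7.256236+0.015117+0.002160=7.2735
k=6 src: inc=0.002160, refl=0.002160·-0.333333=-0.0007; V=7.271353+0.002160+-0.000720=7.2728
k=7 load: inc=-0.000720, refl=-0.000720·0.142857=-0.0001; V=7.273513+-0.000720+-0.000103=7.2727
k=8 src: inc=-0.000103, refl=-0.000103·-0.333333=0.0000; V=7.272793+-0.000103+0.000034=7.2727

0 0 source 6.6667
1 4 load 7.6190
2 8 source 7.3016
3 12 load 7.2562
4 16 source 7.2714
5 20 load 7.2735
6 24 source 7.2728
7 28 load 7.2727
8 32 source 7.2727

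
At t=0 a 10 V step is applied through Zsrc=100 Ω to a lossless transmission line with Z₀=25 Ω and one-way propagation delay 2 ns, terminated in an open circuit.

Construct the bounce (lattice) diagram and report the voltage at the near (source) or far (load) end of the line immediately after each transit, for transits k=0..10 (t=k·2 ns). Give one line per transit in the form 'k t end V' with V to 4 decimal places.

0 0 source 2.0000
1 2 load 4.0000
2 4 source 5.2000
3 6 load 6.4000
4 8 source 7.1200
5 10 load 7.8400
6 12 source 8.2720
7 14 load 8.7040
8 16 source 8.9632
9 18 load 9.2224
10 20 source 9.3779

Γ_L=1.000000, Γ_S=0.600000; launch V₁=10·25/125=2.000000
k=0 src: V=2.0000
k=1 load: inc=2.000000, refl=2.000000·1.000000=2.0000; V=0.000000+2.000000+2.000000=4.0000
k=2 src: inc=2.000000, refl=2.000000·0.600000=1.2000; V=2.000000+2.000000+1.200000=5.2000
k=3 load: inc=1.200000, refl=1.200000·1.000000=1.2000; V=4.000000+1.200000+1.200000=6.4000
k=4 src: inc=1.200000, refl=1.200000·0.600000=0.7200; V=5.200000+1.200000+0.720000=7.1200
k=5 load: inc=0.720000, refl=0.720000·1.000000=0.7200; V=6.400000+0.720000+0.720000=7.8400
k=6 src: inc=0.720000, refl=0.720000·0.600000=0.4320; V=7.120000+0.720000+0.432000=8.2720
k=7 load: inc=0.432000, refl=0.432000·1.000000=0.4320; V=7.840000+0.432000+0.432000=8.7040
k=8 src: inc=0.432000, refl=0.432000·0.600000=0.2592; V=8.272000+0.432000+0.259200=8.9632
k=9 load: inc=0.259200, refl=0.259200·1.000000=0.2592; V=8.704000+0.259200+0.259200=9.2224
k=10 src: inc=0.259200, refl=0.259200·0.600000=0.1555; V=8.963200+0.259200+0.155520=9.3779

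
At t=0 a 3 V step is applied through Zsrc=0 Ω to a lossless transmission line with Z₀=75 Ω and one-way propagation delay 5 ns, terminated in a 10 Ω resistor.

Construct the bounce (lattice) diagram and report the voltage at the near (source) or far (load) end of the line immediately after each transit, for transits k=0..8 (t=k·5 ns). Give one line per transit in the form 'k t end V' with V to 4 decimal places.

0 0 source 3.0000
1 5 load 0.7059
2 10 source 3.0000
3 15 load 1.2457
4 20 source 3.0000
5 25 load 1.6585
6 30 source 3.0000
7 35 load 1.9741
8 40 source 3.0000

Γ_L=-0.764706, Γ_S=-1.000000; launch V₁=3·75/75=3.000000
k=0 src: V=3.0000
k=1 load: inc=3.000000, refl=3.000000·-0.764706=-2.2941; V=0.000000+3.000000+-2.294118=0.7059
k=2 src: inc=-2.294118, refl=-2.294118·-1.000000=2.2941; V=3.000000+-2.294118+2.294118=3.0000
k=3 load: inc=2.294118, refl=2.294118·-0.764706=-1.7543; V=0.705882+2.294118+-1.754325=1.2457
k=4 src: inc=-1.754325, refl=-1.754325·-1.000000=1.7543; V=3.000000+-1.754325+1.754325=3.0000
k=5 load: inc=1.754325, refl=1.754325·-0.764706=-1.3415; V=1.245675+1.754325+-1.341543=1.6585
k=6 src: inc=-1.341543, refl=-1.341543·-1.000000=1.3415; V=3.000000+-1.341543+1.341543=3.0000
k=7 load: inc=1.341543, refl=1.341543·-0.764706=-1.0259; V=1.658457+1.341543+-1.025886=1.9741
k=8 src: inc=-1.025886, refl=-1.025886·-1.000000=1.0259; V=3.000000+-1.025886+1.025886=3.0000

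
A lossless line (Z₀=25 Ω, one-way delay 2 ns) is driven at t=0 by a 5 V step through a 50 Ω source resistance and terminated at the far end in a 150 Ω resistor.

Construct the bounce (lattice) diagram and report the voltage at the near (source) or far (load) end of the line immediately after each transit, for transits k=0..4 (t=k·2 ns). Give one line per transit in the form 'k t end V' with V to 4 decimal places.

Γ_L=0.714286, Γ_S=0.333333; launch V₁=5·25/75=1.666667
k=0 src: V=1.6667
k=1 load: inc=1.666667, refl=1.666667·0.714286=1.1905; V=0.000000+1.666667+1.190476=2.8571
k=2 src: inc=1.190476, refl=1.190476·0.333333=0.3968; V=1.666667+1.190476+0.396825=3.2540
k=3 load: inc=0.396825, refl=0.396825·0.714286=0.2834; V=2.857143+0.396825+0.283447=3.5374
k=4 src: inc=0.283447, refl=0.283447·0.333333=0.0945; V=3.253968+0.283447+0.094482=3.6319

0 0 source 1.6667
1 2 load 2.8571
2 4 source 3.2540
3 6 load 3.5374
4 8 source 3.6319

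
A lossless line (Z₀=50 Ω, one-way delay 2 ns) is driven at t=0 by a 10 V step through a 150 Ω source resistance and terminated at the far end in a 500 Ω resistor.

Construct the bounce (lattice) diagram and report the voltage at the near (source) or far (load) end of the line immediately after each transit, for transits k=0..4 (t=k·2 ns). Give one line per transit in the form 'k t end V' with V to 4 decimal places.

0 0 source 2.5000
1 2 load 4.5455
2 4 source 5.5682
3 6 load 6.4050
4 8 source 6.8233

Γ_L=0.818182, Γ_S=0.500000; launch V₁=10·50/200=2.500000
k=0 src: V=2.5000
k=1 load: inc=2.500000, refl=2.500000·0.818182=2.0455; V=0.000000+2.500000+2.045455=4.5455
k=2 src: inc=2.045455, refl=2.045455·0.500000=1.0227; V=2.500000+2.045455+1.022727=5.5682
k=3 load: inc=1.022727, refl=1.022727·0.818182=0.8368; V=4.545455+1.022727+0.836777=6.4050
k=4 src: inc=0.836777, refl=0.836777·0.500000=0.4184; V=5.568182+0.836777+0.418388=6.8233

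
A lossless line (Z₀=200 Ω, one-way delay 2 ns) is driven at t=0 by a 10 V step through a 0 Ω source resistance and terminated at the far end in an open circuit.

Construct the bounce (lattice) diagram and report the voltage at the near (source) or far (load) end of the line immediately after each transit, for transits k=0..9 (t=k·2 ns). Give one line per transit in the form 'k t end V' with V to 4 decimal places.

0 0 source 10.0000
1 2 load 20.0000
2 4 source 10.0000
3 6 load 0.0000
4 8 source 10.0000
5 10 load 20.0000
6 12 source 10.0000
7 14 load 0.0000
8 16 source 10.0000
9 18 load 20.0000

Γ_L=1.000000, Γ_S=-1.000000; launch V₁=10·200/200=10.000000
k=0 src: V=10.0000
k=1 load: inc=10.000000, refl=10.000000·1.000000=10.0000; V=0.000000+10.000000+10.000000=20.0000
k=2 src: inc=10.000000, refl=10.000000·-1.000000=-10.0000; V=10.000000+10.000000+-10.000000=10.0000
k=3 load: inc=-10.000000, refl=-10.000000·1.000000=-10.0000; V=20.000000+-10.000000+-10.000000=0.0000
k=4 src: inc=-10.000000, refl=-10.000000·-1.000000=10.0000; V=10.000000+-10.000000+10.000000=10.0000
k=5 load: inc=10.000000, refl=10.000000·1.000000=10.0000; V=0.000000+10.000000+10.000000=20.0000
k=6 src: inc=10.000000, refl=10.000000·-1.000000=-10.0000; V=10.000000+10.000000+-10.000000=10.0000
k=7 load: inc=-10.000000, refl=-10.000000·1.000000=-10.0000; V=20.000000+-10.000000+-10.000000=0.0000
k=8 src: inc=-10.000000, refl=-10.000000·-1.000000=10.0000; V=10.000000+-10.000000+10.000000=10.0000
k=9 load: inc=10.000000, refl=10.000000·1.000000=10.0000; V=0.000000+10.000000+10.000000=20.0000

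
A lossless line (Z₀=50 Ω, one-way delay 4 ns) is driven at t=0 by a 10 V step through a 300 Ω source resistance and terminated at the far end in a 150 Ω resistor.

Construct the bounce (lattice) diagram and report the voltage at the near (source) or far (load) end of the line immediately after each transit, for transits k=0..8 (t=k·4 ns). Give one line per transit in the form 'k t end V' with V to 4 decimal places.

0 0 source 1.4286
1 4 load 2.1429
2 8 source 2.6531
3 12 load 2.9082
4 16 source 3.0904
5 20 load 3.1815
6 24 source 3.2466
7 28 load 3.2791
8 32 source 3.3023

Γ_L=0.500000, Γ_S=0.714286; launch V₁=10·50/350=1.428571
k=0 src: V=1.4286
k=1 load: inc=1.428571, refl=1.428571·0.500000=0.7143; V=0.000000+1.428571+0.714286=2.1429
k=2 src: inc=0.714286, refl=0.714286·0.714286=0.5102; V=1.428571+0.714286+0.510204=2.6531
k=3 load: inc=0.510204, refl=0.510204·0.500000=0.2551; V=2.142857+0.510204+0.255102=2.9082
k=4 src: inc=0.255102, refl=0.255102·0.714286=0.1822; V=2.653061+0.255102+0.182216=3.0904
k=5 load: inc=0.182216, refl=0.182216·0.500000=0.0911; V=2.908163+0.182216+0.091108=3.1815
k=6 src: inc=0.091108, refl=0.091108·0.714286=0.0651; V=3.090379+0.091108+0.065077=3.2466
k=7 load: inc=0.065077, refl=0.065077·0.500000=0.0325; V=3.181487+0.065077+0.032539=3.2791
k=8 src: inc=0.032539, refl=0.032539·0.714286=0.0232; V=3.246564+0.032539+0.023242=3.3023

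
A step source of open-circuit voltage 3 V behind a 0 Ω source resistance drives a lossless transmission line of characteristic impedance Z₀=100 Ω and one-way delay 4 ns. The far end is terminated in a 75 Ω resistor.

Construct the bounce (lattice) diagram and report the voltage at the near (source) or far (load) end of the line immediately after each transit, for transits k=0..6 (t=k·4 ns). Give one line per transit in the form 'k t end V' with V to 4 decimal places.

0 0 source 3.0000
1 4 load 2.5714
2 8 source 3.0000
3 12 load 2.9388
4 16 source 3.0000
5 20 load 2.9913
6 24 source 3.0000

Γ_L=-0.142857, Γ_S=-1.000000; launch V₁=3·100/100=3.000000
k=0 src: V=3.0000
k=1 load: inc=3.000000, refl=3.000000·-0.142857=-0.4286; V=0.000000+3.000000+-0.428571=2.5714
k=2 src: inc=-0.428571, refl=-0.428571·-1.000000=0.4286; V=3.000000+-0.428571+0.428571=3.0000
k=3 load: inc=0.428571, refl=0.428571·-0.142857=-0.0612; V=2.571429+0.428571+-0.061224=2.9388
k=4 src: inc=-0.061224, refl=-0.061224·-1.000000=0.0612; V=3.000000+-0.061224+0.061224=3.0000
k=5 load: inc=0.061224, refl=0.061224·-0.142857=-0.0087; V=2.938776+0.061224+-0.008746=2.9913
k=6 src: inc=-0.008746, refl=-0.008746·-1.000000=0.0087; V=3.000000+-0.008746+0.008746=3.0000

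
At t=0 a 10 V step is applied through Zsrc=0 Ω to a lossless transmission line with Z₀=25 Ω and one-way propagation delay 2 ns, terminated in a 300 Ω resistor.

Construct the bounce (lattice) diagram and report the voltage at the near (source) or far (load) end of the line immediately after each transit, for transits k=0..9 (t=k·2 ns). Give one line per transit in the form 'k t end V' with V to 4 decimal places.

Γ_L=0.846154, Γ_S=-1.000000; launch V₁=10·25/25=10.000000
k=0 src: V=10.0000
k=1 load: inc=10.000000, refl=10.000000·0.846154=8.4615; V=0.000000+10.000000+8.461538=18.4615
k=2 src: inc=8.461538, refl=8.461538·-1.000000=-8.4615; V=10.000000+8.461538+-8.461538=10.0000
k=3 load: inc=-8.461538, refl=-8.461538·0.846154=-7.1598; V=18.461538+-8.461538+-7.159763=2.8402
k=4 src: inc=-7.159763, refl=-7.159763·-1.000000=7.1598; V=10.000000+-7.159763+7.159763=10.0000
k=5 load: inc=7.159763, refl=7.159763·0.846154=6.0583; V=2.840237+7.159763+6.058261=16.0583
k=6 src: inc=6.058261, refl=6.058261·-1.000000=-6.0583; V=10.000000+6.058261+-6.058261=10.0000
k=7 load: inc=-6.058261, refl=-6.058261·0.846154=-5.1262; V=16.058261+-6.058261+-5.126221=4.8738
k=8 src: inc=-5.126221, refl=-5.126221·-1.000000=5.1262; V=10.000000+-5.126221+5.126221=10.0000
k=9 load: inc=5.126221, refl=5.126221·0.846154=4.3376; V=4.873779+5.126221+4.337572=14.3376

0 0 source 10.0000
1 2 load 18.4615
2 4 source 10.0000
3 6 load 2.8402
4 8 source 10.0000
5 10 load 16.0583
6 12 source 10.0000
7 14 load 4.8738
8 16 source 10.0000
9 18 load 14.3376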